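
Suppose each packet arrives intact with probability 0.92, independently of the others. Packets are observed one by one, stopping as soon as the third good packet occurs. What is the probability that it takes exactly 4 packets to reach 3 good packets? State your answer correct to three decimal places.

Y = trial on which the third success occurs; negative binomial, r=3, p=0.92.
P(Y=4) = C(3,2) · p^3 · (1−p)^1
= 3 · 0.77869 · 0.08 = 0.18689

0.187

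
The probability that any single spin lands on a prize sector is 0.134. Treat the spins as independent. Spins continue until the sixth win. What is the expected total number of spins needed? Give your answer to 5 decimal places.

Y = total spins until the sixth success; negative binomial with r=6, p=0.134.
E[Y] = r / p = 6 / 0.134 = 44.7761194

44.77612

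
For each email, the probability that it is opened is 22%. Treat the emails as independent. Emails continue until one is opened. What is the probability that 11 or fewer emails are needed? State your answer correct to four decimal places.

0.9350

Y = number of emails to the first success; geometric, p = 0.22.
P(Y ≤ 11) = 1 − (1−p)^11 = 1 − 0.065019 = 0.934981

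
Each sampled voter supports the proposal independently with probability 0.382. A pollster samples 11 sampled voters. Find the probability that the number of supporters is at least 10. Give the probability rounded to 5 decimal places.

X ~ Binomial(11, 0.382); P(X ≥ 10) = Σ C(11,k) p^k (1−p)^(11−k) over k:
  k=10: C(11,10)·0.382^10·0.618^1 = 0.0004498
  k=11: C(11,11)·0.382^11·0.618^0 = 0.0000253
Total = 0.0004751

0.00048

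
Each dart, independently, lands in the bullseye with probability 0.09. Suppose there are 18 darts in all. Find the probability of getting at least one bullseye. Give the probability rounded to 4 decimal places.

0.8169

P(at least one) = 1 − P(none) = 1 − (1 − 0.09)^18
= 1 − 0.183124 = 0.816876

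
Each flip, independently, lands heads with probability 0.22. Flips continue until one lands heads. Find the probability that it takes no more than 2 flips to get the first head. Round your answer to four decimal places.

Y = number of flips to the first success; geometric, p = 0.22.
P(Y ≤ 2) = 1 − (1−p)^2 = 1 − 0.608400 = 0.391600

0.3916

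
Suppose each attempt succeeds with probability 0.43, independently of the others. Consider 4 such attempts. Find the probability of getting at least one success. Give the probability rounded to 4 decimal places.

P(at least one) = 1 − P(none) = 1 − (1 − 0.43)^4
= 1 − 0.105560 = 0.894440

0.8944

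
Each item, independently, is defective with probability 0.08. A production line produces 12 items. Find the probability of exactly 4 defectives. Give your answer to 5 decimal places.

0.01041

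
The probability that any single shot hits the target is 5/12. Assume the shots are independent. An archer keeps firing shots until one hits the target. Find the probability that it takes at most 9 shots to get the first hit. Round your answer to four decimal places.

0.9922

Y = number of shots to the first success; geometric, p = 0.416667.
P(Y ≤ 9) = 1 − (1−p)^9 = 1 − 0.007821 = 0.992179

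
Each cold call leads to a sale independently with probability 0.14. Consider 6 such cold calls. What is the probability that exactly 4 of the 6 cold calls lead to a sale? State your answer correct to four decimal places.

X ~ Binomial(n=6, p=0.14).
P(X=4) = C(6,4) · p^4 · (1−p)^2
= 15 · 0.00038416 · 0.7396 = 0.004262

0.0043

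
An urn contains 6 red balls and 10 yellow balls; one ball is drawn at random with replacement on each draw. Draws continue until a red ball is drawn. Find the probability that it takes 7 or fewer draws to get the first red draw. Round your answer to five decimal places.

0.96275

Y = number of draws to the first success; geometric, p = 0.375.
P(Y ≤ 7) = 1 − (1−p)^7 = 1 − 0.0372529 = 0.9627471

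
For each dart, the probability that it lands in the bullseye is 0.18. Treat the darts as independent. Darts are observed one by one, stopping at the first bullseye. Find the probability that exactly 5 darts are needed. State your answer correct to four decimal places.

Geometric (trials to first success), p = 0.18.
P(Y = 5) = (1−p)^4 · p = 0.45212 · 0.18 = 0.081382

0.0814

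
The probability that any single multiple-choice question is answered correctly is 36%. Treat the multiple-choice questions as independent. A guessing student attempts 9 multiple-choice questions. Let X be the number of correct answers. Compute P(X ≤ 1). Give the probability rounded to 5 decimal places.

X ~ Binomial(9, 0.36); P(X ≤ 1) = Σ C(9,k) p^k (1−p)^(9−k) over k:
  k=0: C(9,0)·0.36^0·0.64^9 = 0.0180144
  k=1: C(9,1)·0.36^1·0.64^8 = 0.0911979
Total = 0.1092123

0.10921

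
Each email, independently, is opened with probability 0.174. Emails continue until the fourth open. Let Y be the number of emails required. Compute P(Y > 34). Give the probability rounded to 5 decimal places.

Needing more than 34 emails ⇔ fewer than 4 successes in the first 34. With X ~ Binomial(34, 0.174), P(Y > 34) = P(X ≤ 3).
  k=0: C(34,0)·0.174^0·0.826^34 = 0.0015043
  k=1: C(34,1)·0.174^1·0.826^33 = 0.0107738
  k=2: C(34,2)·0.174^2·0.826^32 = 0.0374475
  k=3: C(34,3)·0.174^3·0.826^31 = 0.0841435
P(X ≤ 3) = 0.1338691

0.13387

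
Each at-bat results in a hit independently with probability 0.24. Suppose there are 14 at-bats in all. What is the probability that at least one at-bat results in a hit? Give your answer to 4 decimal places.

0.9786

P(at least one) = 1 − P(none) = 1 − (1 − 0.24)^14
= 1 − 0.021448 = 0.978552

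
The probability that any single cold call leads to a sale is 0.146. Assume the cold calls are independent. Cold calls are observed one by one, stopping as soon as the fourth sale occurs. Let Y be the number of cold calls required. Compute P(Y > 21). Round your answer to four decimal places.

0.6317

Needing more than 21 cold calls ⇔ fewer than 4 successes in the first 21. With X ~ Binomial(21, 0.146), P(Y > 21) = P(X ≤ 3).
  k=0: C(21,0)·0.146^0·0.854^21 = 0.036359
  k=1: C(21,1)·0.146^1·0.854^20 = 0.130536
  k=2: C(21,2)·0.146^2·0.854^19 = 0.223164
  k=3: C(21,3)·0.146^3·0.854^18 = 0.241631
P(X ≤ 3) = 0.631690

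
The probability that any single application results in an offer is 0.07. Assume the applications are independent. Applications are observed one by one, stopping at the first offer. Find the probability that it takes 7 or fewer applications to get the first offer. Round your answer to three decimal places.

0.398

Y = number of applications to the first success; geometric, p = 0.07.
P(Y ≤ 7) = 1 − (1−p)^7 = 1 − 0.60170 = 0.39830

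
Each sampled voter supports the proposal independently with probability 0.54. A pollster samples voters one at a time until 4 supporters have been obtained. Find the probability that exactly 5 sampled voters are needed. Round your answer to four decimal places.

Y = trial on which the fourth success occurs; negative binomial, r=4, p=0.54.
P(Y=5) = C(4,3) · p^4 · (1−p)^1
= 4 · 0.085031 · 0.46 = 0.156456

0.1565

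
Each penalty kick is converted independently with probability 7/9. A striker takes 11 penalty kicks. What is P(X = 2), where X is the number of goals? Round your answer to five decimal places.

0.00004

X ~ Binomial(n=11, p=0.777778).
P(X=2) = C(11,2) · p^2 · (1−p)^9
= 55 · 0.60494 · 1.3216e-06 = 0.0000440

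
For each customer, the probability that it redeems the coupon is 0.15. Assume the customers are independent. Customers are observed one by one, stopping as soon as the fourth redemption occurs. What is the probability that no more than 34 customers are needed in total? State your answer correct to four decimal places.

0.7715

Finishing within 34 customers ⇔ at least 4 successes in the first 34. With X ~ Binomial(34, 0.15), P(Y ≤ 34) = 1 − P(X ≤ 3).
  k=0: C(34,0)·0.15^0·0.85^34 = 0.003983
  k=1: C(34,1)·0.15^1·0.85^33 = 0.023900
  k=2: C(34,2)·0.15^2·0.85^32 = 0.069591
  k=3: C(34,3)·0.15^3·0.85^31 = 0.130994
1 − 0.228468 = 0.771532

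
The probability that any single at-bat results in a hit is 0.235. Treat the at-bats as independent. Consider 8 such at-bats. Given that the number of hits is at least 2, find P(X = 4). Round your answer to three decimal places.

0.123

X ~ Binomial(8, 0.235). Want P(X=4 | X≥2) = P(X=4) / P(X≥2).
P(X=4) = C(8,4)·0.235^4·0.765^4 = 0.07312
P(X≥2) = 1 − 0.11730 − 0.28826 = 0.59444
Ratio = 0.07312 / 0.59444 = 0.12300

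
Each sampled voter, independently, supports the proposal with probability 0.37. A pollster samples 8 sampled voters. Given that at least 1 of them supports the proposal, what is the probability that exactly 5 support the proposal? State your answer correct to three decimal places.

0.100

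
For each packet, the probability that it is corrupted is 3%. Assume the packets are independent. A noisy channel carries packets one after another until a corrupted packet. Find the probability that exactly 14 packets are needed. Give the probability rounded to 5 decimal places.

Geometric (trials to first success), p = 0.03.
P(Y = 14) = (1−p)^13 · p = 0.67303 · 0.03 = 0.0201908

0.02019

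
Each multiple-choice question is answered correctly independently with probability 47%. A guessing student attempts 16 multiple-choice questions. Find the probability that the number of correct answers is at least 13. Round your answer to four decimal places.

X ~ Binomial(16, 0.47); P(X ≥ 13) = Σ C(16,k) p^k (1−p)^(16−k) over k:
  k=13: C(16,13)·0.47^13·0.53^3 = 0.004553
  k=14: C(16,14)·0.47^14·0.53^2 = 0.000865
  k=15: C(16,15)·0.47^15·0.53^1 = 0.000102
  k=16: C(16,16)·0.47^16·0.53^0 = 0.000006
Total = 0.005526

0.0055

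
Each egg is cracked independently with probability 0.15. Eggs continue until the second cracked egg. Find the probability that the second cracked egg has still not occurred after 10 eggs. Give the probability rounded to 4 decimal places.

Needing more than 10 eggs ⇔ fewer than 2 successes in the first 10. With X ~ Binomial(10, 0.15), P(Y > 10) = P(X ≤ 1).
  k=0: C(10,0)·0.15^0·0.85^10 = 0.196874
  k=1: C(10,1)·0.15^1·0.85^9 = 0.347425
P(X ≤ 1) = 0.544300

0.5443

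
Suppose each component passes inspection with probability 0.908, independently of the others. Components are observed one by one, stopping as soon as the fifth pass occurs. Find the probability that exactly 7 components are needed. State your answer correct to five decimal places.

Y = trial on which the fifth success occurs; negative binomial, r=5, p=0.908.
P(Y=7) = C(6,4) · p^5 · (1−p)^2
= 15 · 0.6172 · 0.008464 = 0.0783603

0.07836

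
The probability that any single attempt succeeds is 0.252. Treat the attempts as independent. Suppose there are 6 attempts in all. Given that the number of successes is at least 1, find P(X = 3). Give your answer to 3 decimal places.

0.162

X ~ Binomial(6, 0.252). Want P(X=3 | X≥1) = P(X=3) / P(X≥1).
P(X=3) = C(6,3)·0.252^3·0.748^3 = 0.13395
P(X≥1) = 1 − 0.17515 = 0.82485
Ratio = 0.13395 / 0.82485 = 0.16239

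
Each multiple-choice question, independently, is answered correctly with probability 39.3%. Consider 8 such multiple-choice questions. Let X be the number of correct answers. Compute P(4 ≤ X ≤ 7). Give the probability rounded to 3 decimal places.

X ~ Binomial(8, 0.393); P(4 ≤ X ≤ 7) = Σ C(8,k) p^k (1−p)^(8−k) over k:
  k=4: C(8,4)·0.393^4·0.607^4 = 0.22669
  k=5: C(8,5)·0.393^5·0.607^3 = 0.11741
  k=6: C(8,6)·0.393^6·0.607^2 = 0.03801
  k=7: C(8,7)·0.393^7·0.607^1 = 0.00703
Total = 0.38914

0.389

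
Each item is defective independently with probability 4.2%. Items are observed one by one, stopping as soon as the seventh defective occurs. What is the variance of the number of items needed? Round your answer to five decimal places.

3801.58730

Y = total items until the seventh success; negative binomial with r=7, p=0.042.
Var(Y) = r(1−p)/p² = 7·0.958 / 0.042² = 3801.5873016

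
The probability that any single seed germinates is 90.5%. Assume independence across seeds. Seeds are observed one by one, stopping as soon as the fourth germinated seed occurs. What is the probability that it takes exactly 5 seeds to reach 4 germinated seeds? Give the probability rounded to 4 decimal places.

Y = trial on which the fourth success occurs; negative binomial, r=4, p=0.905.
P(Y=5) = C(4,3) · p^4 · (1−p)^1
= 4 · 0.6708 · 0.095 = 0.254905

0.2549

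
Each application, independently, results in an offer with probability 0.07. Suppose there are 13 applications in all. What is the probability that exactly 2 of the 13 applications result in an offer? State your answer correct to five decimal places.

0.17203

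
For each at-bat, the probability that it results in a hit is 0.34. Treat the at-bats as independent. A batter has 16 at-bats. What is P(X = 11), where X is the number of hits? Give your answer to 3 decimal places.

X ~ Binomial(n=16, p=0.34).
P(X=11) = C(16,11) · p^11 · (1−p)^5
= 4368 · 7.0189e-06 · 0.12523 = 0.00384

0.004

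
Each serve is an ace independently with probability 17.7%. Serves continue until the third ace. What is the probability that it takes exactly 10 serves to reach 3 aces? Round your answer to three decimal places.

0.051

Y = trial on which the third success occurs; negative binomial, r=3, p=0.177.
P(Y=10) = C(9,2) · p^3 · (1−p)^7
= 36 · 0.0055452 · 0.25574 = 0.05105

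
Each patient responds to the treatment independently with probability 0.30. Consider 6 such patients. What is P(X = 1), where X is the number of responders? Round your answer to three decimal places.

X ~ Binomial(n=6, p=0.30).
P(X=1) = C(6,1) · p^1 · (1−p)^5
= 6 · 0.3 · 0.16807 = 0.30253

0.303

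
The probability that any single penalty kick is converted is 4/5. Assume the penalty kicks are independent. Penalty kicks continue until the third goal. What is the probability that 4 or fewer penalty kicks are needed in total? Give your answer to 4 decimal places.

0.8192

Finishing within 4 penalty kicks ⇔ at least 3 successes in the first 4. With X ~ Binomial(4, 0.80), P(Y ≤ 4) = 1 − P(X ≤ 2).
  k=0: C(4,0)·0.80^0·0.20^4 = 0.001600
  k=1: C(4,1)·0.80^1·0.20^3 = 0.025600
  k=2: C(4,2)·0.80^2·0.20^2 = 0.153600
1 − 0.180800 = 0.819200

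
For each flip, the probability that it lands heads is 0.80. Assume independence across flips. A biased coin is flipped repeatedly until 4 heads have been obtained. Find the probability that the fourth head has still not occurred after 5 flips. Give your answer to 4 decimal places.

Needing more than 5 flips ⇔ fewer than 4 successes in the first 5. With X ~ Binomial(5, 0.80), P(Y > 5) = P(X ≤ 3).
  k=0: C(5,0)·0.80^0·0.20^5 = 0.000320
  k=1: C(5,1)·0.80^1·0.20^4 = 0.006400
  k=2: C(5,2)·0.80^2·0.20^3 = 0.051200
  k=3: C(5,3)·0.80^3·0.20^2 = 0.204800
P(X ≤ 3) = 0.262720

0.2627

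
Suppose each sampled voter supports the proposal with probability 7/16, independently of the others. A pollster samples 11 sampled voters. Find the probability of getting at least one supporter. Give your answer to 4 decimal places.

0.9982

P(at least one) = 1 − P(none) = 1 − (1 − 0.4375)^11
= 1 − 0.001784 = 0.998216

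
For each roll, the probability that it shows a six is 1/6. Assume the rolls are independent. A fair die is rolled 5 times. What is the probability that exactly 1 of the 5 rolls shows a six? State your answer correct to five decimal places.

X ~ Binomial(n=5, p=0.166667).
P(X=1) = C(5,1) · p^1 · (1−p)^4
= 5 · 0.16667 · 0.48225 = 0.4018776

0.40188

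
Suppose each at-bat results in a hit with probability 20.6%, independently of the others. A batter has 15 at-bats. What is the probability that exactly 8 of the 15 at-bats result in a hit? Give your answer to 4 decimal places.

X ~ Binomial(n=15, p=0.206).
P(X=8) = C(15,8) · p^8 · (1−p)^7
= 6435 · 3.2429e-06 · 0.19895 = 0.004152

0.0042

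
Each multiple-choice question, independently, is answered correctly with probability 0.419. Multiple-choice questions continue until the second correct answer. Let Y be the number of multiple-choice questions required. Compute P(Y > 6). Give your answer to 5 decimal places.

Needing more than 6 multiple-choice questions ⇔ fewer than 2 successes in the first 6. With X ~ Binomial(6, 0.419), P(Y > 6) = P(X ≤ 1).
  k=0: C(6,0)·0.419^0·0.581^6 = 0.0384642
  k=1: C(6,1)·0.419^1·0.581^5 = 0.1664355
P(X ≤ 1) = 0.2048997

0.20490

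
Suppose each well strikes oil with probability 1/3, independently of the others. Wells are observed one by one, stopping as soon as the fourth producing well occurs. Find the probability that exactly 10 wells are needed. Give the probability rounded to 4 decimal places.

0.0910

Y = trial on which the fourth success occurs; negative binomial, r=4, p=0.333333.
P(Y=10) = C(9,3) · p^4 · (1−p)^6
= 84 · 0.012346 · 0.087791 = 0.091043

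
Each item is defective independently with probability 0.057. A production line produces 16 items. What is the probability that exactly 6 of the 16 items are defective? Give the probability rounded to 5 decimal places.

0.00015

X ~ Binomial(n=16, p=0.057).
P(X=6) = C(16,6) · p^6 · (1−p)^10
= 8008 · 3.4296e-08 · 0.55605 = 0.0001527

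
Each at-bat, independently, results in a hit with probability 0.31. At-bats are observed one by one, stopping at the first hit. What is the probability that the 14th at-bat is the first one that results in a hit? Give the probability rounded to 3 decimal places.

Geometric (trials to first success), p = 0.31.
P(Y = 14) = (1−p)^13 · p = 0.008036 · 0.31 = 0.00249

0.002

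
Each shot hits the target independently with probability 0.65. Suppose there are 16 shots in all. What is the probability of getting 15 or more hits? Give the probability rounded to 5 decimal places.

X ~ Binomial(16, 0.65); P(X ≥ 15) = Σ C(16,k) p^k (1−p)^(16−k) over k:
  k=15: C(16,15)·0.65^15·0.35^1 = 0.0087476
  k=16: C(16,16)·0.65^16·0.35^0 = 0.0010153
Total = 0.0097629

0.00976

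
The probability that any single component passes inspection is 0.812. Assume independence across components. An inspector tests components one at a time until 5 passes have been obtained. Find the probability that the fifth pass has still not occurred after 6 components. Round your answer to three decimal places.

0.315

Needing more than 6 components ⇔ fewer than 5 successes in the first 6. With X ~ Binomial(6, 0.812), P(Y > 6) = P(X ≤ 4).
  k=0: C(6,0)·0.812^0·0.188^6 = 0.00004
  k=1: C(6,1)·0.812^1·0.188^5 = 0.00114
  k=2: C(6,2)·0.812^2·0.188^4 = 0.01235
  k=3: C(6,3)·0.812^3·0.188^3 = 0.07115
  k=4: C(6,4)·0.812^4·0.188^2 = 0.23048
P(X ≤ 4) = 0.31517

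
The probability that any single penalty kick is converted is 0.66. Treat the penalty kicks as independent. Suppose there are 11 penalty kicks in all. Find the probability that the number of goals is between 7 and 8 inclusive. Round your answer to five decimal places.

0.47406

X ~ Binomial(11, 0.66); P(7 ≤ X ≤ 8) = Σ C(11,k) p^k (1−p)^(11−k) over k:
  k=7: C(11,7)·0.66^7·0.34^4 = 0.2405676
  k=8: C(11,8)·0.66^8·0.34^3 = 0.2334921
Total = 0.4740597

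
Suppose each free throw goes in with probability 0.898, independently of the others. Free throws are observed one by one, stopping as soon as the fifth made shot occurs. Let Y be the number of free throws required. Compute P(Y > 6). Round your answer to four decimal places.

0.1182

Needing more than 6 free throws ⇔ fewer than 5 successes in the first 6. With X ~ Binomial(6, 0.898), P(Y > 6) = P(X ≤ 4).
  k=0: C(6,0)·0.898^0·0.102^6 = 0.000001
  k=1: C(6,1)·0.898^1·0.102^5 = 0.000059
  k=2: C(6,2)·0.898^2·0.102^4 = 0.001309
  k=3: C(6,3)·0.898^3·0.102^3 = 0.015369
  k=4: C(6,4)·0.898^4·0.102^2 = 0.101484
P(X ≤ 4) = 0.118223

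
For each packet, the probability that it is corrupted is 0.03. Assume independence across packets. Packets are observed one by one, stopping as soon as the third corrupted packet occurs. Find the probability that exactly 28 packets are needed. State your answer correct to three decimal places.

0.004

Y = trial on which the third success occurs; negative binomial, r=3, p=0.03.
P(Y=28) = C(27,2) · p^3 · (1−p)^25
= 351 · 2.7e-05 · 0.46697 = 0.00443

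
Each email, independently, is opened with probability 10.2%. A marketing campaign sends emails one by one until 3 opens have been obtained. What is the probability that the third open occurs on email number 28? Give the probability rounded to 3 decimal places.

0.025

Y = trial on which the third success occurs; negative binomial, r=3, p=0.102.
P(Y=28) = C(27,2) · p^3 · (1−p)^25
= 351 · 0.0010612 · 0.067906 = 0.02529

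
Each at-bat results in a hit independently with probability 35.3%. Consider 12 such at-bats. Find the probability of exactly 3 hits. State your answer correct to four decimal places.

X ~ Binomial(n=12, p=0.353).
P(X=3) = C(12,3) · p^3 · (1−p)^9
= 220 · 0.043987 · 0.019867 = 0.192258

0.1923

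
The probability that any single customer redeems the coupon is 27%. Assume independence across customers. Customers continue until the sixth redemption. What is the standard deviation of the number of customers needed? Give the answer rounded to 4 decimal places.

7.7513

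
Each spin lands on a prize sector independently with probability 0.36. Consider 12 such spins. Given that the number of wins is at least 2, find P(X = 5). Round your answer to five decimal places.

0.21862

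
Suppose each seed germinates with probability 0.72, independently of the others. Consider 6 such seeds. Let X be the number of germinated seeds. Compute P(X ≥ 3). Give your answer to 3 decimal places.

X ~ Binomial(6, 0.72); P(X ≥ 3) = Σ C(6,k) p^k (1−p)^(6−k) over k:
  k=3: C(6,3)·0.72^3·0.28^3 = 0.16387
  k=4: C(6,4)·0.72^4·0.28^2 = 0.31604
  k=5: C(6,5)·0.72^5·0.28^1 = 0.32507
  k=6: C(6,6)·0.72^6·0.28^0 = 0.13931
Total = 0.94429

0.944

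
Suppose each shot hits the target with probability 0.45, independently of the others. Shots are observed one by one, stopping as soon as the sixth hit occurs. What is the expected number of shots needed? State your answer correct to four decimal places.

Y = total shots until the sixth success; negative binomial with r=6, p=0.45.
E[Y] = r / p = 6 / 0.45 = 13.333333

13.3333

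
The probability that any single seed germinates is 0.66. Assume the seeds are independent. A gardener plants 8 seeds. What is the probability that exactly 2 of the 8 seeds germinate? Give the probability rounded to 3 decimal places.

0.019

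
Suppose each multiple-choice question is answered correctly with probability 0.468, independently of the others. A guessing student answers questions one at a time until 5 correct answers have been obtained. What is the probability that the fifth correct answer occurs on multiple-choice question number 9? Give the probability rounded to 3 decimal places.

0.126

Y = trial on which the fifth success occurs; negative binomial, r=5, p=0.468.
P(Y=9) = C(8,4) · p^5 · (1−p)^4
= 70 · 0.022451 · 0.080103 = 0.12588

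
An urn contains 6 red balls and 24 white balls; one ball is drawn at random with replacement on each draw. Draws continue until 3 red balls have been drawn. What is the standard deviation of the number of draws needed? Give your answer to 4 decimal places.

7.7460

Y = total draws until the third success; negative binomial with r=3, p=0.20.
SD(Y) = √[r(1−p)/p²] = √(60.000000) = 7.745967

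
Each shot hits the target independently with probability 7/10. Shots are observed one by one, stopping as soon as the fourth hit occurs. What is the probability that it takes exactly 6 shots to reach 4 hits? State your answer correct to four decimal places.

0.2161

Y = trial on which the fourth success occurs; negative binomial, r=4, p=0.70.
P(Y=6) = C(5,3) · p^4 · (1−p)^2
= 10 · 0.2401 · 0.09 = 0.216090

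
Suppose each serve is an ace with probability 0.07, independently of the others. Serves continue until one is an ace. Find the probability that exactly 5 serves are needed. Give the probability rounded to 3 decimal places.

Geometric (trials to first success), p = 0.07.
P(Y = 5) = (1−p)^4 · p = 0.74805 · 0.07 = 0.05236

0.052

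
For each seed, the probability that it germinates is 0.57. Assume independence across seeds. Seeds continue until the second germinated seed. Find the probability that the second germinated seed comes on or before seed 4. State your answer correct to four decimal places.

Finishing within 4 seeds ⇔ at least 2 successes in the first 4. With X ~ Binomial(4, 0.57), P(Y ≤ 4) = 1 − P(X ≤ 1).
  k=0: C(4,0)·0.57^0·0.43^4 = 0.034188
  k=1: C(4,1)·0.57^1·0.43^3 = 0.181276
1 − 0.215464 = 0.784536

0.7845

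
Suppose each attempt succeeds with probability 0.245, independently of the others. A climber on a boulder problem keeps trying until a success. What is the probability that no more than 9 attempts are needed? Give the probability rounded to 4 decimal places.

Y = number of attempts to the first success; geometric, p = 0.245.
P(Y ≤ 9) = 1 − (1−p)^9 = 1 − 0.079712 = 0.920288

0.9203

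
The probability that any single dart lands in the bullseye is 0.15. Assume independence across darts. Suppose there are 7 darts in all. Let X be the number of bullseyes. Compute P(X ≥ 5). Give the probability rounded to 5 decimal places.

0.00122

X ~ Binomial(7, 0.15); P(X ≥ 5) = Σ C(7,k) p^k (1−p)^(7−k) over k:
  k=5: C(7,5)·0.15^5·0.85^2 = 0.0011522
  k=6: C(7,6)·0.15^6·0.85^1 = 0.0000678
  k=7: C(7,7)·0.15^7·0.85^0 = 0.0000017
Total = 0.0012216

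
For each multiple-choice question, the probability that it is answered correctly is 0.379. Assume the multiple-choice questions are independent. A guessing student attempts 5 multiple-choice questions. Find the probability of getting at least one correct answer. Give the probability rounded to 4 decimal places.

0.9076

P(at least one) = 1 − P(none) = 1 − (1 − 0.379)^5
= 1 − 0.092354 = 0.907646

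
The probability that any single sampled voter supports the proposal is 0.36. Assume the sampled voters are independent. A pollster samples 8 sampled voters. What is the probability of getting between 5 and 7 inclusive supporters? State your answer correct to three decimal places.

0.118

X ~ Binomial(8, 0.36); P(5 ≤ X ≤ 7) = Σ C(8,k) p^k (1−p)^(8−k) over k:
  k=5: C(8,5)·0.36^5·0.64^3 = 0.08876
  k=6: C(8,6)·0.36^6·0.64^2 = 0.02497
  k=7: C(8,7)·0.36^7·0.64^1 = 0.00401
Total = 0.11774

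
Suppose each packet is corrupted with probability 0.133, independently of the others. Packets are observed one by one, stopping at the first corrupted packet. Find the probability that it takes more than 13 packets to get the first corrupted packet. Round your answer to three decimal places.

0.156

Y = number of packets to the first success; geometric, p = 0.133.
P(Y > 13) = P(first 13 all fail) = (1−p)^13 = 0.15640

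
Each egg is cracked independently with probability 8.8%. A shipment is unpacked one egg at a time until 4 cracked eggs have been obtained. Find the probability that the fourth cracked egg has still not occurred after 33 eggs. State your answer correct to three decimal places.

0.670

Needing more than 33 eggs ⇔ fewer than 4 successes in the first 33. With X ~ Binomial(33, 0.088), P(Y > 33) = P(X ≤ 3).
  k=0: C(33,0)·0.088^0·0.912^33 = 0.04784
  k=1: C(33,1)·0.088^1·0.912^32 = 0.15235
  k=2: C(33,2)·0.088^2·0.912^31 = 0.23520
  k=3: C(33,3)·0.088^3·0.912^30 = 0.23451
P(X ≤ 3) = 0.66990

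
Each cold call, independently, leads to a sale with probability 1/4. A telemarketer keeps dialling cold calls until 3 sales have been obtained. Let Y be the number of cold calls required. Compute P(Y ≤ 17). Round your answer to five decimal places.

0.83630

Finishing within 17 cold calls ⇔ at least 3 successes in the first 17. With X ~ Binomial(17, 0.25), P(Y ≤ 17) = 1 − P(X ≤ 2).
  k=0: C(17,0)·0.25^0·0.75^17 = 0.0075169
  k=1: C(17,1)·0.25^1·0.75^16 = 0.0425960
  k=2: C(17,2)·0.25^2·0.75^15 = 0.1135894
1 − 0.1637024 = 0.8362976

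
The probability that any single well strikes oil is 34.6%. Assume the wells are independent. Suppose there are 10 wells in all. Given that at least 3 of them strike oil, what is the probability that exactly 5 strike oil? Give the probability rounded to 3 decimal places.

X ~ Binomial(10, 0.346). Want P(X=5 | X≥3) = P(X=5) / P(X≥3).
P(X=5) = C(10,5)·0.346^5·0.654^5 = 0.14951
P(X≥3) = 1 − 0.01431 − 0.07573 − 0.18030 = 0.72966
Ratio = 0.14951 / 0.72966 = 0.20490

0.205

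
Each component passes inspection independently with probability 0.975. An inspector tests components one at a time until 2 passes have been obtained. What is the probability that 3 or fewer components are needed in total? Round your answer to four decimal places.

Finishing within 3 components ⇔ at least 2 successes in the first 3. With X ~ Binomial(3, 0.975), P(Y ≤ 3) = 1 − P(X ≤ 1).
  k=0: C(3,0)·0.975^0·0.025^3 = 0.000016
  k=1: C(3,1)·0.975^1·0.025^2 = 0.001828
1 − 0.001844 = 0.998156

0.9982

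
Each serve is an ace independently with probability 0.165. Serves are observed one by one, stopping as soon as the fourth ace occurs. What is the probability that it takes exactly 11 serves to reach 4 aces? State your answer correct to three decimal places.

Y = trial on which the fourth success occurs; negative binomial, r=4, p=0.165.
P(Y=11) = C(10,3) · p^4 · (1−p)^7
= 120 · 0.0007412 · 0.28301 = 0.02517

0.025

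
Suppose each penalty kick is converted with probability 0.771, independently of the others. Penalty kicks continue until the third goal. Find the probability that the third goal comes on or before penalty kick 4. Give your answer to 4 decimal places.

Finishing within 4 penalty kicks ⇔ at least 3 successes in the first 4. With X ~ Binomial(4, 0.771), P(Y ≤ 4) = 1 − P(X ≤ 2).
  k=0: C(4,0)·0.771^0·0.229^4 = 0.002750
  k=1: C(4,1)·0.771^1·0.229^3 = 0.037036
  k=2: C(4,2)·0.771^2·0.229^2 = 0.187038
1 − 0.226824 = 0.773176

0.7732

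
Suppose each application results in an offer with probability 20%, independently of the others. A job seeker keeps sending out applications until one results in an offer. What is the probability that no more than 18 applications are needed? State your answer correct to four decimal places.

Y = number of applications to the first success; geometric, p = 0.20.
P(Y ≤ 18) = 1 − (1−p)^18 = 1 − 0.018014 = 0.981986

0.9820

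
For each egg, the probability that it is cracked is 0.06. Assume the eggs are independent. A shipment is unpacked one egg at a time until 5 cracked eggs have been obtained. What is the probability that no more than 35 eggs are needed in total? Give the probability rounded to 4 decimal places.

0.0563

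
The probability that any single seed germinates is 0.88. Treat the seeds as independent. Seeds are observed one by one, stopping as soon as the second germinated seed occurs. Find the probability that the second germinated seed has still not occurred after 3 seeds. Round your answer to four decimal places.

Needing more than 3 seeds ⇔ fewer than 2 successes in the first 3. With X ~ Binomial(3, 0.88), P(Y > 3) = P(X ≤ 1).
  k=0: C(3,0)·0.88^0·0.12^3 = 0.001728
  k=1: C(3,1)·0.88^1·0.12^2 = 0.038016
P(X ≤ 1) = 0.039744

0.0397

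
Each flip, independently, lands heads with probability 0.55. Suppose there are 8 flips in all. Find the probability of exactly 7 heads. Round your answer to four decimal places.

0.0548

X ~ Binomial(n=8, p=0.55).
P(X=7) = C(8,7) · p^7 · (1−p)^1
= 8 · 0.015224 · 0.45 = 0.054808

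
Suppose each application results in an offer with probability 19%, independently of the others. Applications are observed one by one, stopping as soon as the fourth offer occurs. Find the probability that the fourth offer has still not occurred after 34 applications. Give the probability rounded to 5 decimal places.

Needing more than 34 applications ⇔ fewer than 4 successes in the first 34. With X ~ Binomial(34, 0.19), P(Y > 34) = P(X ≤ 3).
  k=0: C(34,0)·0.19^0·0.81^34 = 0.0007736
  k=1: C(34,1)·0.19^1·0.81^33 = 0.0061693
  k=2: C(34,2)·0.19^2·0.81^32 = 0.0238776
  k=3: C(34,3)·0.19^3·0.81^31 = 0.0597431
P(X ≤ 3) = 0.0905636

0.09056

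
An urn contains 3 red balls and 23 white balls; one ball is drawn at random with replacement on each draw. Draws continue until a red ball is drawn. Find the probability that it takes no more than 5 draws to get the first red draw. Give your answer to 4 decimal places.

0.4583

Y = number of draws to the first success; geometric, p = 0.115385.
P(Y ≤ 5) = 1 − (1−p)^5 = 1 − 0.541717 = 0.458283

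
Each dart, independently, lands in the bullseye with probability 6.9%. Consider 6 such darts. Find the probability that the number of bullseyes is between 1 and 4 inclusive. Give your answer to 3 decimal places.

0.349

X ~ Binomial(6, 0.069); P(1 ≤ X ≤ 4) = Σ C(6,k) p^k (1−p)^(6−k) over k:
  k=1: C(6,1)·0.069^1·0.931^5 = 0.28957
  k=2: C(6,2)·0.069^2·0.931^4 = 0.05365
  k=3: C(6,3)·0.069^3·0.931^3 = 0.00530
  k=4: C(6,4)·0.069^4·0.931^2 = 0.00029
Total = 0.34882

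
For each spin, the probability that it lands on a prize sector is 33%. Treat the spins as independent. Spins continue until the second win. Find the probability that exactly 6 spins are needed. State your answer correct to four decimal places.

0.1097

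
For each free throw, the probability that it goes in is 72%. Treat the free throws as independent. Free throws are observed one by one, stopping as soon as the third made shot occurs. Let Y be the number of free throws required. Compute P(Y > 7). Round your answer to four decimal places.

0.0213

Needing more than 7 free throws ⇔ fewer than 3 successes in the first 7. With X ~ Binomial(7, 0.72), P(Y > 7) = P(X ≤ 2).
  k=0: C(7,0)·0.72^0·0.28^7 = 0.000135
  k=1: C(7,1)·0.72^1·0.28^6 = 0.002429
  k=2: C(7,2)·0.72^2·0.28^5 = 0.018736
P(X ≤ 2) = 0.021300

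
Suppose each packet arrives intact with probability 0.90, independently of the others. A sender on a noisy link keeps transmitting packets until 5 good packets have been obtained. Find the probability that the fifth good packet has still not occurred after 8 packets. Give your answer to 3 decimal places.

Needing more than 8 packets ⇔ fewer than 5 successes in the first 8. With X ~ Binomial(8, 0.90), P(Y > 8) = P(X ≤ 4).
  k=0: C(8,0)·0.90^0·0.10^8 = 0.00000
  k=1: C(8,1)·0.90^1·0.10^7 = 0.00000
  k=2: C(8,2)·0.90^2·0.10^6 = 0.00002
  k=3: C(8,3)·0.90^3·0.10^5 = 0.00041
  k=4: C(8,4)·0.90^4·0.10^4 = 0.00459
P(X ≤ 4) = 0.00502

0.005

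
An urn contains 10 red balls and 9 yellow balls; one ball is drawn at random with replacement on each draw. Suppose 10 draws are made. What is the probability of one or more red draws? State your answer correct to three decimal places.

0.999

P(at least one) = 1 − P(none) = 1 − (1 − 0.526316)^10
= 1 − 0.00057 = 0.99943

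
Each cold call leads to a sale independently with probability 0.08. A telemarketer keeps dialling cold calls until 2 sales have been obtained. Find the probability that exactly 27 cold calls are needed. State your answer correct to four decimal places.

Y = trial on which the second success occurs; negative binomial, r=2, p=0.08.
P(Y=27) = C(26,1) · p^2 · (1−p)^25
= 26 · 0.0064 · 0.12436 = 0.020694

0.0207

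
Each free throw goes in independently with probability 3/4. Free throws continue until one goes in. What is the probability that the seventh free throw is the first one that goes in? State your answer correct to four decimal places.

0.0002

Geometric (trials to first success), p = 0.75.
P(Y = 7) = (1−p)^6 · p = 0.00024414 · 0.75 = 0.000183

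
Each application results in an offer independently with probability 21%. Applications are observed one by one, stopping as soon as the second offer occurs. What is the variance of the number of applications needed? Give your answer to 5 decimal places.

35.82766

Y = total applications until the second success; negative binomial with r=2, p=0.21.
Var(Y) = r(1−p)/p² = 2·0.79 / 0.21² = 35.8276644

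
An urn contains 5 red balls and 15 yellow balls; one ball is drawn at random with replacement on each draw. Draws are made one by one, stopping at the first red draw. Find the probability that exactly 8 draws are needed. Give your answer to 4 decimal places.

0.0334

Geometric (trials to first success), p = 0.25.
P(Y = 8) = (1−p)^7 · p = 0.13348 · 0.25 = 0.033371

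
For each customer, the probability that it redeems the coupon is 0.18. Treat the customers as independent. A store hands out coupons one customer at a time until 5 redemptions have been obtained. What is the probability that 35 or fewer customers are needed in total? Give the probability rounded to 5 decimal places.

Finishing within 35 customers ⇔ at least 5 successes in the first 35. With X ~ Binomial(35, 0.18), P(Y ≤ 35) = 1 − P(X ≤ 4).
  k=0: C(35,0)·0.18^0·0.82^35 = 0.0009627
  k=1: C(35,1)·0.18^1·0.82^34 = 0.0073962
  k=2: C(35,2)·0.18^2·0.82^33 = 0.0276006
  k=3: C(35,3)·0.18^3·0.82^32 = 0.0666454
  k=4: C(35,4)·0.18^4·0.82^31 = 0.1170359
1 − 0.2196409 = 0.7803591

0.78036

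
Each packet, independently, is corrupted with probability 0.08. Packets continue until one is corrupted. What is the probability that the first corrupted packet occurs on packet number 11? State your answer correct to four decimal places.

0.0348

Geometric (trials to first success), p = 0.08.
P(Y = 11) = (1−p)^10 · p = 0.43439 · 0.08 = 0.034751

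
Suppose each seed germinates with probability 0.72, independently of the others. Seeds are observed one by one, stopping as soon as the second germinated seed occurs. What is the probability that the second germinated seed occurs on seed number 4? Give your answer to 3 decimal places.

Y = trial on which the second success occurs; negative binomial, r=2, p=0.72.
P(Y=4) = C(3,1) · p^2 · (1−p)^2
= 3 · 0.5184 · 0.0784 = 0.12193

0.122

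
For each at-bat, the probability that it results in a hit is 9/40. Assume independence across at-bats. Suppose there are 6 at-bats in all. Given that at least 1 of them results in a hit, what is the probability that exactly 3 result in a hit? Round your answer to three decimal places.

X ~ Binomial(6, 0.225). Want P(X=3 | X≥1) = P(X=3) / P(X≥1).
P(X=3) = C(6,3)·0.225^3·0.775^3 = 0.10604
P(X≥1) = 1 − 0.21668 = 0.78332
Ratio = 0.10604 / 0.78332 = 0.13538

0.135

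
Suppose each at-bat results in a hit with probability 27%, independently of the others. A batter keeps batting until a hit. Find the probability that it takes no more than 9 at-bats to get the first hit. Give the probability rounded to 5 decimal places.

Y = number of at-bats to the first success; geometric, p = 0.27.
P(Y ≤ 9) = 1 − (1−p)^9 = 1 − 0.0588716 = 0.9411284

0.94113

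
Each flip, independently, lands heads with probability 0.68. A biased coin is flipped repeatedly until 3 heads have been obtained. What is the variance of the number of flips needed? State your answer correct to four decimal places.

2.0761

Y = total flips until the third success; negative binomial with r=3, p=0.68.
Var(Y) = r(1−p)/p² = 3·0.32 / 0.68² = 2.076125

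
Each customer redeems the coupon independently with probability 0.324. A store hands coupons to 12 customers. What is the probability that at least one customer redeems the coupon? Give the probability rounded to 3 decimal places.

0.991

P(at least one) = 1 − P(none) = 1 − (1 − 0.324)^12
= 1 − 0.00911 = 0.99089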